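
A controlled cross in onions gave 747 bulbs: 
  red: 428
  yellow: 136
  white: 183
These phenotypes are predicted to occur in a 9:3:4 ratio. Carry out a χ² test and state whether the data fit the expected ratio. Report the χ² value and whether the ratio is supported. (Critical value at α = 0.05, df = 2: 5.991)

The 9:3:4 ratio has 16 parts, so with N = 747 the expected counts are:
  red: 747 × 9/16 = 420.1875
  yellow: 747 × 3/16 = 140.0625
  white: 747 × 4/16 = 186.75
χ² = Σ (O − E)² / E
  red: (428 − 420.1875)² / 420.1875 = 0.1453
  yellow: (136 − 140.0625)² / 140.0625 = 0.1178
  white: (183 − 186.75)² / 186.75 = 0.0753
χ² = 0.1453 + 0.1178 + 0.0753 = 0.3384 ≈ 0.338
Degrees of freedom = 3 − 1 = 2; critical value at α = 0.05 is 5.991.
Since 0.338 < 5.991, we fail to reject the null hypothesis — the data are consistent with the 9:3:4 ratio.

0.338; consistent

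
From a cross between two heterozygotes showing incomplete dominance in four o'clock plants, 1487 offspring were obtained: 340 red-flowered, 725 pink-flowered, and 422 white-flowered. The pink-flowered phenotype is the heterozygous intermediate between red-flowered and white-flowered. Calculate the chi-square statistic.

9.964

With incomplete dominance, a heterozygote × heterozygote cross gives a 1:2:1 phenotypic ratio.
Total ratio parts = 4. Expected numbers out of 1487:
  red-flowered: 1487 × 1/4 = 371.75
  pink-flowered: 1487 × 2/4 = 743.5
  white-flowered: 1487 × 1/4 = 371.75
χ² = Σ (O − E)² / E
  red-flowered: (340 − 371.75)² / 371.75 = 2.7117
  pink-flowered: (725 − 743.5)² / 743.5 = 0.4603
  white-flowered: (422 − 371.75)² / 371.75 = 6.7924
χ² = 2.7117 + 0.4603 + 6.7924 = 9.9644 ≈ 9.964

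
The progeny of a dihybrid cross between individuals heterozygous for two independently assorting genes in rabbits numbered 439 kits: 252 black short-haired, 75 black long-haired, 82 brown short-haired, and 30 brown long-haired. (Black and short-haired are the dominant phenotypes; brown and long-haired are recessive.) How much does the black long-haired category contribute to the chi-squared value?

A dihybrid F₂ with independent assortment and complete dominance at both loci gives a 9:3:3:1 phenotypic ratio.
Expected counts for N = 439 under a 9:3:3:1 ratio (total parts = 16):
  black short-haired: 439 × 9/16 = 246.9375
  black long-haired: 439 × 3/16 = 82.3125
  brown short-haired: 439 × 3/16 = 82.3125
  brown long-haired: 439 × 1/16 = 27.4375
Contribution of black long-haired: (75 − 82.3125)² / 82.3125 = 0.6496

0.650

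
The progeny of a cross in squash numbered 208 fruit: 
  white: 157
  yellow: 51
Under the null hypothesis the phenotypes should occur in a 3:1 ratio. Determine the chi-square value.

Expected counts for N = 208 under a 3:1 ratio (total parts = 4):
  white: 208 × 3/4 = 156
  yellow: 208 × 1/4 = 52
χ² = Σ (O − E)² / E
  white: (157 − 156)² / 156 = 0.0064
  yellow: (51 − 52)² / 52 = 0.0192
χ² = 0.0064 + 0.0192 = 0.0256 ≈ 0.026

0.026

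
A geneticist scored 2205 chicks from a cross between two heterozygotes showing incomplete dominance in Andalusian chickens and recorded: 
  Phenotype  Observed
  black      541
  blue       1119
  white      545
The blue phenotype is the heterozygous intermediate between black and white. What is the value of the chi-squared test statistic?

0.508

With incomplete dominance, a heterozygote × heterozygote cross gives a 1:2:1 phenotypic ratio.
Total ratio parts = 4. Expected numbers out of 2205:
  black: 2205 × 1/4 = 551.25
  blue: 2205 × 2/4 = 1102.5
  white: 2205 × 1/4 = 551.25
χ² = Σ (O − E)² / E
  black: (541 − 551.25)² / 551.25 = 0.1906
  blue: (1119 − 1102.5)² / 1102.5 = 0.2469
  white: (545 − 551.25)² / 551.25 = 0.0709
χ² = 0.1906 + 0.2469 + 0.0709 = 0.5084 ≈ 0.508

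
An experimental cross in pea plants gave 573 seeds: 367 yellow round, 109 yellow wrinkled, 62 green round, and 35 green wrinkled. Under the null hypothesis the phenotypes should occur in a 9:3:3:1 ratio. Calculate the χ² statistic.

Expected counts for N = 573 under a 9:3:3:1 ratio (total parts = 16):
  yellow round: 573 × 9/16 = 322.3125
  yellow wrinkled: 573 × 3/16 = 107.4375
  green round: 573 × 3/16 = 107.4375
  green wrinkled: 573 × 1/16 = 35.8125
χ² = Σ (O − E)² / E
  yellow round: (367 − 322.3125)² / 322.3125 = 6.1958
  yellow wrinkled: (109 − 107.4375)² / 107.4375 = 0.0227
  green round: (62 − 107.4375)² / 107.4375 = 19.2164
  green wrinkled: (35 − 35.8125)² / 35.8125 = 0.0184
χ² = 6.1958 + 0.0227 + 19.2164 + 0.0184 = 25.4533 ≈ 25.453

25.453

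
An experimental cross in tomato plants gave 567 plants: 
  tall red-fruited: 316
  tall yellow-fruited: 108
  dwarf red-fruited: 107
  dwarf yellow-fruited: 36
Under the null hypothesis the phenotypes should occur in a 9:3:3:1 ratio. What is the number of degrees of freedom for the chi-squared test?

A goodness-of-fit test with 4 phenotype classes has df = 4 − 1 = 3.

3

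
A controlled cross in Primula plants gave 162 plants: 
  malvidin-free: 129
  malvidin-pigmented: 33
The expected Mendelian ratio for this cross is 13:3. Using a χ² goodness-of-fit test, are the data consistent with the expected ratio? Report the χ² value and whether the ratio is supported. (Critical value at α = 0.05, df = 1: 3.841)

Under the 13:3 hypothesis (Σ ratio = 16, N = 162):
  malvidin-free: 162 × 13/16 = 131.625
  malvidin-pigmented: 162 × 3/16 = 30.375
χ² = Σ (O − E)² / E
  malvidin-free: (129 − 131.625)² / 131.625 = 0.0524
  malvidin-pigmented: (33 − 30.375)² / 30.375 = 0.2269
χ² = 0.0524 + 0.2269 = 0.2793 ≈ 0.279
Degrees of freedom = 2 − 1 = 1; critical value at α = 0.05 is 3.841.
Since 0.279 < 3.841, we fail to reject the null hypothesis — the data are consistent with the 13:3 ratio.

0.279; consistent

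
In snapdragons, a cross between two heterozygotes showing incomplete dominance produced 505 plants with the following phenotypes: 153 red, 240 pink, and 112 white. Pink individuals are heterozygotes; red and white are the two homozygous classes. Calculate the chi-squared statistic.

7.895

With incomplete dominance, a heterozygote × heterozygote cross gives a 1:2:1 phenotypic ratio.
The 1:2:1 ratio has 4 parts, so with N = 505 the expected counts are:
  red: 505 × 1/4 = 126.25
  pink: 505 × 2/4 = 252.5
  white: 505 × 1/4 = 126.25
χ² = Σ (O − E)² / E
  red: (153 − 126.25)² / 126.25 = 5.6678
  pink: (240 − 252.5)² / 252.5 = 0.6188
  white: (112 − 126.25)² / 126.25 = 1.6084
χ² = 5.6678 + 0.6188 + 1.6084 = 7.895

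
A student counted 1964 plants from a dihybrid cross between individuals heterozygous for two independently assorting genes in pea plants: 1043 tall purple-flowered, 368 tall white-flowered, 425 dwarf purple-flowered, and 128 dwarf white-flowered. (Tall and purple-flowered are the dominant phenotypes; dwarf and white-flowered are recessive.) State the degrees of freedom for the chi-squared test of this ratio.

3

A dihybrid F₂ with independent assortment and complete dominance at both loci gives a 9:3:3:1 phenotypic ratio.
A goodness-of-fit test with 4 phenotype classes has df = 4 − 1 = 3.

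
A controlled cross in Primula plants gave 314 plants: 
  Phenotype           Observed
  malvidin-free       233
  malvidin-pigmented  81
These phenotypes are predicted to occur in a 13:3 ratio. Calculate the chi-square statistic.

10.233

Under the 13:3 hypothesis (Σ ratio = 16, N = 314):
  malvidin-free: 314 × 13/16 = 255.125
  malvidin-pigmented: 314 × 3/16 = 58.875
χ² = Σ (O − E)² / E
  malvidin-free: (233 − 255.125)² / 255.125 = 1.9187
  malvidin-pigmented: (81 − 58.875)² / 58.875 = 8.3145
χ² = 1.9187 + 8.3145 = 10.2332 ≈ 10.233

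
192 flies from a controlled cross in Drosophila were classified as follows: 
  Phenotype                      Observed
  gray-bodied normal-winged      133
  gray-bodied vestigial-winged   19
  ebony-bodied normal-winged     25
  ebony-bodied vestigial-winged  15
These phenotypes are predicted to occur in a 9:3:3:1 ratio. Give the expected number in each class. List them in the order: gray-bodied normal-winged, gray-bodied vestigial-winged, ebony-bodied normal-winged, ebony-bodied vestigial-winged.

Total ratio parts = 16. Expected numbers out of 192:
  gray-bodied normal-winged: 192 × 9/16 = 108
  gray-bodied vestigial-winged: 192 × 3/16 = 36
  ebony-bodied normal-winged: 192 × 3/16 = 36
  ebony-bodied vestigial-winged: 192 × 1/16 = 12

108, 36, 36, 12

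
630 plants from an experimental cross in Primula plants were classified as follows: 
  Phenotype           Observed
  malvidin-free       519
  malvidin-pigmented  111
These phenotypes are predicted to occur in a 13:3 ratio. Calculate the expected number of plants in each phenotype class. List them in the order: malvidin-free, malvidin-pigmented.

Expected counts for N = 630 under a 13:3 ratio (total parts = 16):
  malvidin-free: 630 × 13/16 = 511.875
  malvidin-pigmented: 630 × 3/16 = 118.125

511.875, 118.125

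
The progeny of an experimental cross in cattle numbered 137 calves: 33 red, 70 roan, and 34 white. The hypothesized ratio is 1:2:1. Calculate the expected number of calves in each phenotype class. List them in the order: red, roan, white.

34.25, 68.5, 34.25

The 1:2:1 ratio has 4 parts, so with N = 137 the expected counts are:
  red: 137 × 1/4 = 34.25
  roan: 137 × 2/4 = 68.5
  white: 137 × 1/4 = 34.25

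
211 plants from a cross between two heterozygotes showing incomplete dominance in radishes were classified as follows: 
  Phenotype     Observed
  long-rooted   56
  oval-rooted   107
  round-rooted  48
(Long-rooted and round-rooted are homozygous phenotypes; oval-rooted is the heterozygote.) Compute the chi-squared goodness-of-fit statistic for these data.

0.649

With incomplete dominance, a heterozygote × heterozygote cross gives a 1:2:1 phenotypic ratio.
Expected counts for N = 211 under a 1:2:1 ratio (total parts = 4):
  long-rooted: 211 × 1/4 = 52.75
  oval-rooted: 211 × 2/4 = 105.5
  round-rooted: 211 × 1/4 = 52.75
χ² = Σ (O − E)² / E
  long-rooted: (56 − 52.75)² / 52.75 = 0.2002
  oval-rooted: (107 − 105.5)² / 105.5 = 0.0213
  round-rooted: (48 − 52.75)² / 52.75 = 0.4277
χ² = 0.2002 + 0.0213 + 0.4277 = 0.6492 ≈ 0.649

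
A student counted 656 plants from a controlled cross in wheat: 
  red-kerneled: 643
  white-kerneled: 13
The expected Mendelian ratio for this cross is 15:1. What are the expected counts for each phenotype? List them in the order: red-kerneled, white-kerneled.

615, 41

Total ratio parts = 16. Expected numbers out of 656:
  red-kerneled: 656 × 15/16 = 615
  white-kerneled: 656 × 1/16 = 41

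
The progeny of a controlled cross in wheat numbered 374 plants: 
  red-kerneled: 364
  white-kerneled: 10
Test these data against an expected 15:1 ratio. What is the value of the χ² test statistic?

Expected counts for N = 374 under a 15:1 ratio (total parts = 16):
  red-kerneled: 374 × 15/16 = 350.625
  white-kerneled: 374 × 1/16 = 23.375
χ² = Σ (O − E)² / E
  red-kerneled: (364 − 350.625)² / 350.625 = 0.5102
  white-kerneled: (10 − 23.375)² / 23.375 = 7.6531
χ² = 0.5102 + 7.6531 = 8.1633 ≈ 8.163

8.163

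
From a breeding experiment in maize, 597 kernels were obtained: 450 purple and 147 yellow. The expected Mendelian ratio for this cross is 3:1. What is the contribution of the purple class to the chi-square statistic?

0.011

The 3:1 ratio has 4 parts, so with N = 597 the expected counts are:
  purple: 597 × 3/4 = 447.75
  yellow: 597 × 1/4 = 149.25
Contribution of purple: (450 − 447.75)² / 447.75 = 0.0113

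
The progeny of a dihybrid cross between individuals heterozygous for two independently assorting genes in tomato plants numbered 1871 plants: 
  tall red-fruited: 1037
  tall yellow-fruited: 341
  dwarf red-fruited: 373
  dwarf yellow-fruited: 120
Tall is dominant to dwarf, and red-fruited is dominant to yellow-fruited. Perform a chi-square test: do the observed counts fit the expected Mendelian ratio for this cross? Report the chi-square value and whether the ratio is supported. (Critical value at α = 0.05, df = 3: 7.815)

A dihybrid F₂ with independent assortment and complete dominance at both loci gives a 9:3:3:1 phenotypic ratio.
Total ratio parts = 16. Expected numbers out of 1871:
  tall red-fruited: 1871 × 9/16 = 1052.4375
  tall yellow-fruited: 1871 × 3/16 = 350.8125
  dwarf red-fruited: 1871 × 3/16 = 350.8125
  dwarf yellow-fruited: 1871 × 1/16 = 116.9375
χ² = Σ (O − E)² / E
  tall red-fruited: (1037 − 1052.4375)² / 1052.4375 = 0.2264
  tall yellow-fruited: (341 − 350.8125)² / 350.8125 = 0.2745
  dwarf red-fruited: (373 − 350.8125)² / 350.8125 = 1.4033
  dwarf yellow-fruited: (120 − 116.9375)² / 116.9375 = 0.0802
χ² = 0.2264 + 0.2745 + 1.4033 + 0.0802 = 1.9844 ≈ 1.984
Degrees of freedom = 4 − 1 = 3; critical value at α = 0.05 is 7.815.
Since 1.984 < 7.815, we fail to reject the null hypothesis — the data are consistent with the 9:3:3:1 ratio.

1.984; consistent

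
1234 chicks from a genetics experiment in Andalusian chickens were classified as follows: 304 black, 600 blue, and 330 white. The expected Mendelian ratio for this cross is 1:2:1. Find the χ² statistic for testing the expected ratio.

2.032

Expected counts for N = 1234 under a 1:2:1 ratio (total parts = 4):
  black: 1234 × 1/4 = 308.5
  blue: 1234 × 2/4 = 617
  white: 1234 × 1/4 = 308.5
χ² = Σ (O − E)² / E
  black: (304 − 308.5)² / 308.5 = 0.0656
  blue: (600 − 617)² / 617 = 0.4684
  white: (330 − 308.5)² / 308.5 = 1.4984
χ² = 0.0656 + 0.4684 + 1.4984 = 2.0324 ≈ 2.032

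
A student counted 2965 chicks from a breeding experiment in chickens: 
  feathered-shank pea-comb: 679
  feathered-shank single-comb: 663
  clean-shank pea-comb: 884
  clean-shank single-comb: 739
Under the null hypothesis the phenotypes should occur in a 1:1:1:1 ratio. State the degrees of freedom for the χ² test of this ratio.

3

A goodness-of-fit test with 4 phenotype classes has df = 4 − 1 = 3.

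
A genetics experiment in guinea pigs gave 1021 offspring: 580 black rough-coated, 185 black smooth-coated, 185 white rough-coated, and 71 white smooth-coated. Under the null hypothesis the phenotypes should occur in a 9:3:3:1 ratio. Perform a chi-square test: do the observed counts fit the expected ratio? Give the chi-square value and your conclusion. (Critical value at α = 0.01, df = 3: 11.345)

The 9:3:3:1 ratio has 16 parts, so with N = 1021 the expected counts are:
  black rough-coated: 1021 × 9/16 = 574.3125
  black smooth-coated: 1021 × 3/16 = 191.4375
  white rough-coated: 1021 × 3/16 = 191.4375
  white smooth-coated: 1021 × 1/16 = 63.8125
χ² = Σ (O − E)² / E
  black rough-coated: (580 − 574.3125)² / 574.3125 = 0.0563
  black smooth-coated: (185 − 191.4375)² / 191.4375 = 0.2165
  white rough-coated: (185 − 191.4375)² / 191.4375 = 0.2165
  white smooth-coated: (71 − 63.8125)² / 63.8125 = 0.8096
χ² = 0.0563 + 0.2165 + 0.2165 + 0.8096 = 1.2989 ≈ 1.299
Degrees of freedom = 4 − 1 = 3; critical value at α = 0.01 is 11.345.
Since 1.299 < 11.345, we fail to reject the null hypothesis — the data are consistent with the 9:3:3:1 ratio.

1.299; consistent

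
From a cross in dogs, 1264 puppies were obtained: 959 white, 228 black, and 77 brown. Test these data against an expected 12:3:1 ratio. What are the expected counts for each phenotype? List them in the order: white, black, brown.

948, 237, 79

Total ratio parts = 16. Expected numbers out of 1264:
  white: 1264 × 12/16 = 948
  black: 1264 × 3/16 = 237
  brown: 1264 × 1/16 = 79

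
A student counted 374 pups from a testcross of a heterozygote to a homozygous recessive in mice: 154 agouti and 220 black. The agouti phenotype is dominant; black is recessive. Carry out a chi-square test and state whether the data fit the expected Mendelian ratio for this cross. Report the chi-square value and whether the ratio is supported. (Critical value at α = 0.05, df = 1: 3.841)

11.647; not consistent

A testcross of a heterozygote (Aa × aa) gives a 1:1 phenotypic ratio.
Expected counts for N = 374 under a 1:1 ratio (total parts = 2):
  agouti: 374 × 1/2 = 187
  black: 374 × 1/2 = 187
χ² = Σ (O − E)² / E
  agouti: (154 − 187)² / 187 = 5.8235
  black: (220 − 187)² / 187 = 5.8235
χ² = 5.8235 + 5.8235 = 11.647
Degrees of freedom = 2 − 1 = 1; critical value at α = 0.05 is 3.841.
Since 11.647 > 3.841, we reject the null hypothesis — the data do not fit the 1:1 ratio.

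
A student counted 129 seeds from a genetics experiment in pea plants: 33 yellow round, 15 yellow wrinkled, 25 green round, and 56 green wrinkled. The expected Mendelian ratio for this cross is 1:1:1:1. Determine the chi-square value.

28.364

The 1:1:1:1 ratio has 4 parts, so with N = 129 the expected counts are:
  yellow round: 129 × 1/4 = 32.25
  yellow wrinkled: 129 × 1/4 = 32.25
  green round: 129 × 1/4 = 32.25
  green wrinkled: 129 × 1/4 = 32.25
χ² = Σ (O − E)² / E
  yellow round: (33 − 32.25)² / 32.25 = 0.0174
  yellow wrinkled: (15 − 32.25)² / 32.25 = 9.2267
  green round: (25 − 32.25)² / 32.25 = 1.6298
  green wrinkled: (56 − 32.25)² / 32.25 = 17.4903
χ² = 0.0174 + 9.2267 + 1.6298 + 17.4903 = 28.3642 ≈ 28.364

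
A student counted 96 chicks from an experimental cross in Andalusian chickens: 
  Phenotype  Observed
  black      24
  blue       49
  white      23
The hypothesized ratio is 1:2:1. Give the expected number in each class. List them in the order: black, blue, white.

Total ratio parts = 4. Expected numbers out of 96:
  black: 96 × 1/4 = 24
  blue: 96 × 2/4 = 48
  white: 96 × 1/4 = 24

24, 48, 24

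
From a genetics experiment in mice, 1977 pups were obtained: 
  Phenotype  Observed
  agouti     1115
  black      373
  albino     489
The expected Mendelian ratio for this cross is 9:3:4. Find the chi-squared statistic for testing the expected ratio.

0.078

Expected counts for N = 1977 under a 9:3:4 ratio (total parts = 16):
  agouti: 1977 × 9/16 = 1112.0625
  black: 1977 × 3/16 = 370.6875
  albino: 1977 × 4/16 = 494.25
χ² = Σ (O − E)² / E
  agouti: (1115 − 1112.0625)² / 1112.0625 = 0.0078
  black: (373 − 370.6875)² / 370.6875 = 0.0144
  albino: (489 − 494.25)² / 494.25 = 0.0558
χ² = 0.0078 + 0.0144 + 0.0558 = 0.078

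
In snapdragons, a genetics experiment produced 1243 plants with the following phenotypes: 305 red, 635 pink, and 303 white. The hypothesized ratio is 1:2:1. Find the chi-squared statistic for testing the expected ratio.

0.593

Total ratio parts = 4. Expected numbers out of 1243:
  red: 1243 × 1/4 = 310.75
  pink: 1243 × 2/4 = 621.5
  white: 1243 × 1/4 = 310.75
χ² = Σ (O − E)² / E
  red: (305 − 310.75)² / 310.75 = 0.1064
  pink: (635 − 621.5)² / 621.5 = 0.2932
  white: (303 − 310.75)² / 310.75 = 0.1933
χ² = 0.1064 + 0.2932 + 0.1933 = 0.5929 ≈ 0.593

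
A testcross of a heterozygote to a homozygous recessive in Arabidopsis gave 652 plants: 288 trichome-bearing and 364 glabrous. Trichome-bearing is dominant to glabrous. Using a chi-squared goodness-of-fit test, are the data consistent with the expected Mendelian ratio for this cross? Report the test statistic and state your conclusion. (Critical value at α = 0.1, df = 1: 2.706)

A testcross of a heterozygote (Aa × aa) gives a 1:1 phenotypic ratio.
The 1:1 ratio has 2 parts, so with N = 652 the expected counts are:
  trichome-bearing: 652 × 1/2 = 326
  glabrous: 652 × 1/2 = 326
χ² = Σ (O − E)² / E
  trichome-bearing: (288 − 326)² / 326 = 4.4294
  glabrous: (364 − 326)² / 326 = 4.4294
χ² = 4.4294 + 4.4294 = 8.8588 ≈ 8.859
Degrees of freedom = 2 − 1 = 1; critical value at α = 0.1 is 2.706.
Since 8.859 > 2.706, we reject the null hypothesis — the data do not fit the 1:1 ratio.

8.859; not consistent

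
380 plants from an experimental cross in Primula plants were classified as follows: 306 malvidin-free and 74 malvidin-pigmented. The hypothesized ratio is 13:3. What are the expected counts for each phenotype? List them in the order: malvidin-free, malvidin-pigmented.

308.75, 71.25

Total ratio parts = 16. Expected numbers out of 380:
  malvidin-free: 380 × 13/16 = 308.75
  malvidin-pigmented: 380 × 3/16 = 71.25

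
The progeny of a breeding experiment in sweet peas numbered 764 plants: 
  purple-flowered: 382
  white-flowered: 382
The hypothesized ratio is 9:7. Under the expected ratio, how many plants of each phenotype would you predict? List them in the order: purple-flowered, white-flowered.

429.75, 334.25

The 9:7 ratio has 16 parts, so with N = 764 the expected counts are:
  purple-flowered: 764 × 9/16 = 429.75
  white-flowered: 764 × 7/16 = 334.25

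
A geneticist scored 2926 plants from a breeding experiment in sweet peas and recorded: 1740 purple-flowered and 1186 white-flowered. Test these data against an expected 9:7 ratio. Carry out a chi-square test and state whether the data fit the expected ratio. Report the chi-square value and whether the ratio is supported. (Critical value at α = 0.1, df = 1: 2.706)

12.304; not consistent

Under the 9:7 hypothesis (Σ ratio = 16, N = 2926):
  purple-flowered: 2926 × 9/16 = 1645.875
  white-flowered: 2926 × 7/16 = 1280.125
χ² = Σ (O − E)² / E
  purple-flowered: (1740 − 1645.875)² / 1645.875 = 5.3829
  white-flowered: (1186 − 1280.125)² / 1280.125 = 6.9208
χ² = 5.3829 + 6.9208 = 12.3037 ≈ 12.304
Degrees of freedom = 2 − 1 = 1; critical value at α = 0.1 is 2.706.
Since 12.304 > 2.706, we reject the null hypothesis — the data do not fit the 9:7 ratio.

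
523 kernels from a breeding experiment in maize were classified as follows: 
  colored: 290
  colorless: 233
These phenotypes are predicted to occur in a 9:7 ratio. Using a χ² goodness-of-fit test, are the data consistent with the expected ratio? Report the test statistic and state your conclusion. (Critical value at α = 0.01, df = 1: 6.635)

The 9:7 ratio has 16 parts, so with N = 523 the expected counts are:
  colored: 523 × 9/16 = 294.1875
  colorless: 523 × 7/16 = 228.8125
χ² = Σ (O − E)² / E
  colored: (290 − 294.1875)² / 294.1875 = 0.0596
  colorless: (233 − 228.8125)² / 228.8125 = 0.0766
χ² = 0.0596 + 0.0766 = 0.1362 ≈ 0.136
Degrees of freedom = 2 − 1 = 1; critical value at α = 0.01 is 6.635.
Since 0.136 < 6.635, we fail to reject the null hypothesis — the data are consistent with the 9:7 ratio.

0.136; consistent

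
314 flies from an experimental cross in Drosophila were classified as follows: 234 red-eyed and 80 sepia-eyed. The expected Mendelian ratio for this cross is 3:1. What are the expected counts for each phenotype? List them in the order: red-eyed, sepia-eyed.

235.5, 78.5

The 3:1 ratio has 4 parts, so with N = 314 the expected counts are:
  red-eyed: 314 × 3/4 = 235.5
  sepia-eyed: 314 × 1/4 = 78.5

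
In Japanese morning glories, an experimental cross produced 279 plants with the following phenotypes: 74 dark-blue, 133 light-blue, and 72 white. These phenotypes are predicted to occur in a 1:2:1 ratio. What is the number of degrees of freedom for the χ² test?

2

A goodness-of-fit test with 3 phenotype classes has df = 3 − 1 = 2.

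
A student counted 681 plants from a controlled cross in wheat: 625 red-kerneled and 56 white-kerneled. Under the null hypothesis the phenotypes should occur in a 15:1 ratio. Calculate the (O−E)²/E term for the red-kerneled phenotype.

The 15:1 ratio has 16 parts, so with N = 681 the expected counts are:
  red-kerneled: 681 × 15/16 = 638.4375
  white-kerneled: 681 × 1/16 = 42.5625
Contribution of red-kerneled: (625 − 638.4375)² / 638.4375 = 0.2828

0.283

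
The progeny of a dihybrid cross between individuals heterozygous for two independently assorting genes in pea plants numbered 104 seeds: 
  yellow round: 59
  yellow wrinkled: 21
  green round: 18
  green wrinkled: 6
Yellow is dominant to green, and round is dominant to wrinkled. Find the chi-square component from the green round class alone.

A dihybrid F₂ with independent assortment and complete dominance at both loci gives a 9:3:3:1 phenotypic ratio.
Expected counts for N = 104 under a 9:3:3:1 ratio (total parts = 16):
  yellow round: 104 × 9/16 = 58.5
  yellow wrinkled: 104 × 3/16 = 19.5
  green round: 104 × 3/16 = 19.5
  green wrinkled: 104 × 1/16 = 6.5
Contribution of green round: (18 − 19.5)² / 19.5 = 0.1154

0.115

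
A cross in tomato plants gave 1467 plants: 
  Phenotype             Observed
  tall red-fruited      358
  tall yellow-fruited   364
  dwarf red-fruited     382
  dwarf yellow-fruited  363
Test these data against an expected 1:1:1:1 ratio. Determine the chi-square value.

The 1:1:1:1 ratio has 4 parts, so with N = 1467 the expected counts are:
  tall red-fruited: 1467 × 1/4 = 366.75
  tall yellow-fruited: 1467 × 1/4 = 366.75
  dwarf red-fruited: 1467 × 1/4 = 366.75
  dwarf yellow-fruited: 1467 × 1/4 = 366.75
χ² = Σ (O − E)² / E
  tall red-fruited: (358 − 366.75)² / 366.75 = 0.2088
  tall yellow-fruited: (364 − 366.75)² / 366.75 = 0.0206
  dwarf red-fruited: (382 − 366.75)² / 366.75 = 0.6341
  dwarf yellow-fruited: (363 − 366.75)² / 366.75 = 0.0383
χ² = 0.2088 + 0.0206 + 0.6341 + 0.0383 = 0.9018 ≈ 0.902

0.902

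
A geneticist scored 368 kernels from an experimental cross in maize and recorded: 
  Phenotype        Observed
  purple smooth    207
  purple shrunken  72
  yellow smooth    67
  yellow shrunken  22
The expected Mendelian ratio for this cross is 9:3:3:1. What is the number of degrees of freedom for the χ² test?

A goodness-of-fit test with 4 phenotype classes has df = 4 − 1 = 3.

3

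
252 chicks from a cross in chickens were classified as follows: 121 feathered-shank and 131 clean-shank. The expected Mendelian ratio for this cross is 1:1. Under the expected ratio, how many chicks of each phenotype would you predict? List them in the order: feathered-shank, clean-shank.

126, 126

The 1:1 ratio has 2 parts, so with N = 252 the expected counts are:
  feathered-shank: 252 × 1/2 = 126
  clean-shank: 252 × 1/2 = 126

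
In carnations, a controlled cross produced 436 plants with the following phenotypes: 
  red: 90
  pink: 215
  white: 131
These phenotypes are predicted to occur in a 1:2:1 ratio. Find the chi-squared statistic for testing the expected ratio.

7.794

Total ratio parts = 4. Expected numbers out of 436:
  red: 436 × 1/4 = 109
  pink: 436 × 2/4 = 218
  white: 436 × 1/4 = 109
χ² = Σ (O − E)² / E
  red: (90 − 109)² / 109 = 3.3119
  pink: (215 − 218)² / 218 = 0.0413
  white: (131 − 109)² / 109 = 4.4404
χ² = 3.3119 + 0.0413 + 4.4404 = 7.7936 ≈ 7.794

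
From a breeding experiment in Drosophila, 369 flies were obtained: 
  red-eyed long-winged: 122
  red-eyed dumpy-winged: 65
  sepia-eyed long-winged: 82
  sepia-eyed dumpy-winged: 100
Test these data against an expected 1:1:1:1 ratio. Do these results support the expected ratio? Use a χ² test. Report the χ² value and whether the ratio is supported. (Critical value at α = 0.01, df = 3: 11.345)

19.434; not consistent

Under the 1:1:1:1 hypothesis (Σ ratio = 4, N = 369):
  red-eyed long-winged: 369 × 1/4 = 92.25
  red-eyed dumpy-winged: 369 × 1/4 = 92.25
  sepia-eyed long-winged: 369 × 1/4 = 92.25
  sepia-eyed dumpy-winged: 369 × 1/4 = 92.25
χ² = Σ (O − E)² / E
  red-eyed long-winged: (122 − 92.25)² / 92.25 = 9.5942
  red-eyed dumpy-winged: (65 − 92.25)² / 92.25 = 8.0495
  sepia-eyed long-winged: (82 − 92.25)² / 92.25 = 1.1389
  sepia-eyed dumpy-winged: (100 − 92.25)² / 92.25 = 0.6511
χ² = 9.5942 + 8.0495 + 1.1389 + 0.6511 = 19.4337 ≈ 19.434
Degrees of freedom = 4 − 1 = 3; critical value at α = 0.01 is 11.345.
Since 19.434 > 11.345, we reject the null hypothesis — the data do not fit the 1:1:1:1 ratio.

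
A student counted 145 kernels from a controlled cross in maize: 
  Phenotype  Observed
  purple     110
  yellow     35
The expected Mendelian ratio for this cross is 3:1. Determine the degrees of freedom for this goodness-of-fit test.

1

A goodness-of-fit test with 2 phenotype classes has df = 2 − 1 = 1.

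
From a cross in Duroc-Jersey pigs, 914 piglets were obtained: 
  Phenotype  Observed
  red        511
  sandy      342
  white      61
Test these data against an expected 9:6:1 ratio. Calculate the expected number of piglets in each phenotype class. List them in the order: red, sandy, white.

Under the 9:6:1 hypothesis (Σ ratio = 16, N = 914):
  red: 914 × 9/16 = 514.125
  sandy: 914 × 6/16 = 342.75
  white: 914 × 1/16 = 57.125

514.125, 342.75, 57.125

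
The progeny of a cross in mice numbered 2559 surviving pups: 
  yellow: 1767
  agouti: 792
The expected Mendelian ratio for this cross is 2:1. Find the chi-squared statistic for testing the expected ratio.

6.543

Expected counts for N = 2559 under a 2:1 ratio (total parts = 3):
  yellow: 2559 × 2/3 = 1706
  agouti: 2559 × 1/3 = 853
χ² = Σ (O − E)² / E
  yellow: (1767 − 1706)² / 1706 = 2.1811
  agouti: (792 − 853)² / 853 = 4.3623
χ² = 2.1811 + 4.3623 = 6.5434 ≈ 6.543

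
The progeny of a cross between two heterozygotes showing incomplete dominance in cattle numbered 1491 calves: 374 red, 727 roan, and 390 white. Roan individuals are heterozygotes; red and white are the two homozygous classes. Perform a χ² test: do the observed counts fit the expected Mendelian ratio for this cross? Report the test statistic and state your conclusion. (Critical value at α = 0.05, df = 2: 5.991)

1.262; consistent

With incomplete dominance, a heterozygote × heterozygote cross gives a 1:2:1 phenotypic ratio.
Expected counts for N = 1491 under a 1:2:1 ratio (total parts = 4):
  red: 1491 × 1/4 = 372.75
  roan: 1491 × 2/4 = 745.5
  white: 1491 × 1/4 = 372.75
χ² = Σ (O − E)² / E
  red: (374 − 372.75)² / 372.75 = 0.0042
  roan: (727 − 745.5)² / 745.5 = 0.4591
  white: (390 − 372.75)² / 372.75 = 0.7983
χ² = 0.0042 + 0.4591 + 0.7983 = 1.2616 ≈ 1.262
Degrees of freedom = 3 − 1 = 2; critical value at α = 0.05 is 5.991.
Since 1.262 < 5.991, we fail to reject the null hypothesis — the data are consistent with the 1:2:1 ratio.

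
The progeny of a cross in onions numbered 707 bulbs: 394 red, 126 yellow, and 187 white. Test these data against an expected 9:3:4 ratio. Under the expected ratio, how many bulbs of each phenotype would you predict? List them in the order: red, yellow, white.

397.6875, 132.5625, 176.75

Expected counts for N = 707 under a 9:3:4 ratio (total parts = 16):
  red: 707 × 9/16 = 397.6875
  yellow: 707 × 3/16 = 132.5625
  white: 707 × 4/16 = 176.75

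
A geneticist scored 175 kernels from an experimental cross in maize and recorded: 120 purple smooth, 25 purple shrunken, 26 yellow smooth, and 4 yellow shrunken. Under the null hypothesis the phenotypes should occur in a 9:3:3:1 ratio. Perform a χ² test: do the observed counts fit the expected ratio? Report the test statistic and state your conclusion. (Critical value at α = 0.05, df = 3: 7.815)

Total ratio parts = 16. Expected numbers out of 175:
  purple smooth: 175 × 9/16 = 98.4375
  purple shrunken: 175 × 3/16 = 32.8125
  yellow smooth: 175 × 3/16 = 32.8125
  yellow shrunken: 175 × 1/16 = 10.9375
χ² = Σ (O − E)² / E
  purple smooth: (120 − 98.4375)² / 98.4375 = 4.7232
  purple shrunken: (25 − 32.8125)² / 32.8125 = 1.8601
  yellow smooth: (26 − 32.8125)² / 32.8125 = 1.4144
  yellow shrunken: (4 − 10.9375)² / 10.9375 = 4.4004
χ² = 4.7232 + 1.8601 + 1.4144 + 4.4004 = 12.3981 ≈ 12.398
Degrees of freedom = 4 − 1 = 3; critical value at α = 0.05 is 7.815.
Since 12.398 > 7.815, we reject the null hypothesis — the data do not fit the 9:3:3:1 ratio.

12.398; not consistent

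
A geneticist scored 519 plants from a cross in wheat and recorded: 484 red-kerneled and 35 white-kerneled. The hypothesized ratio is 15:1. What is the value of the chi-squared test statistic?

The 15:1 ratio has 16 parts, so with N = 519 the expected counts are:
  red-kerneled: 519 × 15/16 = 486.5625
  white-kerneled: 519 × 1/16 = 32.4375
χ² = Σ (O − E)² / E
  red-kerneled: (484 − 486.5625)² / 486.5625 = 0.0135
  white-kerneled: (35 − 32.4375)² / 32.4375 = 0.2024
χ² = 0.0135 + 0.2024 = 0.2159 ≈ 0.216

0.216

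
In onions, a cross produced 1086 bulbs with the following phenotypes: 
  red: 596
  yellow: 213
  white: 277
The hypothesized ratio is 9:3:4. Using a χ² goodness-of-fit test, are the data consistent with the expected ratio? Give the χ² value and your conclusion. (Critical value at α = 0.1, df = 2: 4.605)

0.905; consistent

The 9:3:4 ratio has 16 parts, so with N = 1086 the expected counts are:
  red: 1086 × 9/16 = 610.875
  yellow: 1086 × 3/16 = 203.625
  white: 1086 × 4/16 = 271.5
χ² = Σ (O − E)² / E
  red: (596 − 610.875)² / 610.875 = 0.3622
  yellow: (213 − 203.625)² / 203.625 = 0.4316
  white: (277 − 271.5)² / 271.5 = 0.1114
χ² = 0.3622 + 0.4316 + 0.1114 = 0.9052 ≈ 0.905
Degrees of freedom = 3 − 1 = 2; critical value at α = 0.1 is 4.605.
Since 0.905 < 4.605, we fail to reject the null hypothesis — the data are consistent with the 9:3:4 ratio.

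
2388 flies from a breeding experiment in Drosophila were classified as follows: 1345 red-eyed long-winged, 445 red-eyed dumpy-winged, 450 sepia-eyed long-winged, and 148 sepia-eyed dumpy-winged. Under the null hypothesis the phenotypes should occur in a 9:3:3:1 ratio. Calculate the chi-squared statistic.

0.041

Total ratio parts = 16. Expected numbers out of 2388:
  red-eyed long-winged: 2388 × 9/16 = 1343.25
  red-eyed dumpy-winged: 2388 × 3/16 = 447.75
  sepia-eyed long-winged: 2388 × 3/16 = 447.75
  sepia-eyed dumpy-winged: 2388 × 1/16 = 149.25
χ² = Σ (O − E)² / E
  red-eyed long-winged: (1345 − 1343.25)² / 1343.25 = 0.0023
  red-eyed dumpy-winged: (445 − 447.75)² / 447.75 = 0.0169
  sepia-eyed long-winged: (450 − 447.75)² / 447.75 = 0.0113
  sepia-eyed dumpy-winged: (148 − 149.25)² / 149.25 = 0.0105
χ² = 0.0023 + 0.0169 + 0.0113 + 0.0105 = 0.041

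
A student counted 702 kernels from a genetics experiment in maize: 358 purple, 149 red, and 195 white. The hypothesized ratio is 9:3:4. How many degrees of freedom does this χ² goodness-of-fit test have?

A goodness-of-fit test with 3 phenotype classes has df = 3 − 1 = 2.

2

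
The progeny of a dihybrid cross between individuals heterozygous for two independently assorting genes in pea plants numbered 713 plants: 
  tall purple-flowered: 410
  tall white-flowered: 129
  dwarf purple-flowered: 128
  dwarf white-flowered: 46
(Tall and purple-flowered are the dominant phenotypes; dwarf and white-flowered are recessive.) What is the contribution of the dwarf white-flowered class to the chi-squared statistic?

0.046

A dihybrid F₂ with independent assortment and complete dominance at both loci gives a 9:3:3:1 phenotypic ratio.
Total ratio parts = 16. Expected numbers out of 713:
  tall purple-flowered: 713 × 9/16 = 401.0625
  tall white-flowered: 713 × 3/16 = 133.6875
  dwarf purple-flowered: 713 × 3/16 = 133.6875
  dwarf white-flowered: 713 × 1/16 = 44.5625
Contribution of dwarf white-flowered: (46 − 44.5625)² / 44.5625 = 0.0464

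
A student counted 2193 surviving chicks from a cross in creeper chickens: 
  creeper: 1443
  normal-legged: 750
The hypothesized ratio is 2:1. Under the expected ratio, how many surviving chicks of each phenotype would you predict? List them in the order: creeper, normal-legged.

Under the 2:1 hypothesis (Σ ratio = 3, N = 2193):
  creeper: 2193 × 2/3 = 1462
  normal-legged: 2193 × 1/3 = 731

1462, 731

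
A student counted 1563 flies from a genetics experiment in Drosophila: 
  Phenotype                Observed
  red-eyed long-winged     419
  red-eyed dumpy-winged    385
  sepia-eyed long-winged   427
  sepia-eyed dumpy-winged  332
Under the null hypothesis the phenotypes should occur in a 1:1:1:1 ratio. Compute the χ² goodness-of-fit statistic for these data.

14.323

The 1:1:1:1 ratio has 4 parts, so with N = 1563 the expected counts are:
  red-eyed long-winged: 1563 × 1/4 = 390.75
  red-eyed dumpy-winged: 1563 × 1/4 = 390.75
  sepia-eyed long-winged: 1563 × 1/4 = 390.75
  sepia-eyed dumpy-winged: 1563 × 1/4 = 390.75
χ² = Σ (O − E)² / E
  red-eyed long-winged: (419 − 390.75)² / 390.75 = 2.0424
  red-eyed dumpy-winged: (385 − 390.75)² / 390.75 = 0.0846
  sepia-eyed long-winged: (427 − 390.75)² / 390.75 = 3.3629
  sepia-eyed dumpy-winged: (332 − 390.75)² / 390.75 = 8.8332
χ² = 2.0424 + 0.0846 + 3.3629 + 8.8332 = 14.3231 ≈ 14.323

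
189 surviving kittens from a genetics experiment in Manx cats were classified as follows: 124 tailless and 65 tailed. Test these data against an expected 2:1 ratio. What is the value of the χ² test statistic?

Expected counts for N = 189 under a 2:1 ratio (total parts = 3):
  tailless: 189 × 2/3 = 126
  tailed: 189 × 1/3 = 63
χ² = Σ (O − E)² / E
  tailless: (124 − 126)² / 126 = 0.0317
  tailed: (65 − 63)² / 63 = 0.0635
χ² = 0.0317 + 0.0635 = 0.0952 ≈ 0.095

0.095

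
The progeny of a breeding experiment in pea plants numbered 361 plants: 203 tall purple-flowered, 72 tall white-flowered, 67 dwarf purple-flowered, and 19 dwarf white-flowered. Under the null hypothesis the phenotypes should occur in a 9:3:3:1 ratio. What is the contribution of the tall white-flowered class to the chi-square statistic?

The 9:3:3:1 ratio has 16 parts, so with N = 361 the expected counts are:
  tall purple-flowered: 361 × 9/16 = 203.0625
  tall white-flowered: 361 × 3/16 = 67.6875
  dwarf purple-flowered: 361 × 3/16 = 67.6875
  dwarf white-flowered: 361 × 1/16 = 22.5625
Contribution of tall white-flowered: (72 − 67.6875)² / 67.6875 = 0.2748

0.275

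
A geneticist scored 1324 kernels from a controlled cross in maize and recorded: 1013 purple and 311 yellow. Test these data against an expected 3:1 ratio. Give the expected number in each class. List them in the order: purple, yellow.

Under the 3:1 hypothesis (Σ ratio = 4, N = 1324):
  purple: 1324 × 3/4 = 993
  yellow: 1324 × 1/4 = 331

993, 331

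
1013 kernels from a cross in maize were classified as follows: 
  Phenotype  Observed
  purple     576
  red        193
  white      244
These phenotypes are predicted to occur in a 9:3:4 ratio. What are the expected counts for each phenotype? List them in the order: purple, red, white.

569.8125, 189.9375, 253.25

The 9:3:4 ratio has 16 parts, so with N = 1013 the expected counts are:
  purple: 1013 × 9/16 = 569.8125
  red: 1013 × 3/16 = 189.9375
  white: 1013 × 4/16 = 253.25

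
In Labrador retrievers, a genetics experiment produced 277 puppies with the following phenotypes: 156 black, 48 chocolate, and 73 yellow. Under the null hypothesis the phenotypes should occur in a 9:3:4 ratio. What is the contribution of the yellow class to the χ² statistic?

Total ratio parts = 16. Expected numbers out of 277:
  black: 277 × 9/16 = 155.8125
  chocolate: 277 × 3/16 = 51.9375
  yellow: 277 × 4/16 = 69.25
Contribution of yellow: (73 − 69.25)² / 69.25 = 0.2031

0.203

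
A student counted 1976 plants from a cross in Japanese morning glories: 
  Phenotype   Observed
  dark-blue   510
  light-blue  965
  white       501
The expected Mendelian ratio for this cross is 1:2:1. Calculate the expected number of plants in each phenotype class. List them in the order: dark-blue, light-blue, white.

Under the 1:2:1 hypothesis (Σ ratio = 4, N = 1976):
  dark-blue: 1976 × 1/4 = 494
  light-blue: 1976 × 2/4 = 988
  white: 1976 × 1/4 = 494

494, 988, 494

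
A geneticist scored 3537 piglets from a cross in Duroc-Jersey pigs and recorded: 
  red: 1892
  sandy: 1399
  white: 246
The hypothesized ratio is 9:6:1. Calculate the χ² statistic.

Under the 9:6:1 hypothesis (Σ ratio = 16, N = 3537):
  red: 3537 × 9/16 = 1989.5625
  sandy: 3537 × 6/16 = 1326.375
  white: 3537 × 1/16 = 221.0625
χ² = Σ (O − E)² / E
  red: (1892 − 1989.5625)² / 1989.5625 = 4.7842
  sandy: (1399 − 1326.375)² / 1326.375 = 3.9765
  white: (246 − 221.0625)² / 221.0625 = 2.8131
χ² = 4.7842 + 3.9765 + 2.8131 = 11.5738 ≈ 11.574

11.574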